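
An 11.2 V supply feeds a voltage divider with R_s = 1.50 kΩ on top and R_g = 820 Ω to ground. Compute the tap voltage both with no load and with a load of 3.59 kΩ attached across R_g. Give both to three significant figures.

Unloaded: 3.96 V; loaded: 3.45 V

Open-circuit: V = 11.2 × 820/(1500 + 820) = 3.96 V.
With the load, R_g becomes R_g‖R_L = 667.5 Ω, so V = 11.2 × 667.5/2168 = 3.45 V.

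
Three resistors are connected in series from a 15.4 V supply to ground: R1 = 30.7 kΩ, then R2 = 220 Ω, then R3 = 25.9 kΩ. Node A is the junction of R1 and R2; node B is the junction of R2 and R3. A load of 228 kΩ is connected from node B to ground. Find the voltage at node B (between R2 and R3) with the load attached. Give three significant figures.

At node B, R3 is in parallel with the load: R3‖R_L = 23260 Ω.
Below node A the resistance is R2 + (R3‖R_L) = 23480 Ω, so V_A = 15.4 × 23480/54180 = 6.674 V.
Then V_B = V_A × (R3‖R_L)/(R2 + R3‖R_L) = 6.674 × 23260/23480 = 6.61 V.

V ≈ 6.61 V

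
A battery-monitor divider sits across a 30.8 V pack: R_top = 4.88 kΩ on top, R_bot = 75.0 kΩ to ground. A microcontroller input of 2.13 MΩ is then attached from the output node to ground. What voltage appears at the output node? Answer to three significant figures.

The load sits in parallel with R_bot: R_bot‖R_L = (75.0 × 2130) / (75.0 + 2130) = 72.45 kΩ.
V_out = 30.8 × 72.45 / (4.88 + 72.45) = 30.8 × 72.45/77.33 = 28.9 V.

V_out ≈ 28.9 V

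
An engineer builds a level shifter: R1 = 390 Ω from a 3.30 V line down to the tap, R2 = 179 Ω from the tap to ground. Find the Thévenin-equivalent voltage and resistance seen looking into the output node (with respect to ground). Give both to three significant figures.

V_th = 1.04 V, R_th = 123 Ω

V_th is the open-circuit tap voltage: 3.30 × 179/(390 + 179) = 1.04 V.
With the supply zeroed, R1 and R2 appear in parallel from the tap: R_th = R1‖R2 = (390 × 179)/569.0 = 123 Ω.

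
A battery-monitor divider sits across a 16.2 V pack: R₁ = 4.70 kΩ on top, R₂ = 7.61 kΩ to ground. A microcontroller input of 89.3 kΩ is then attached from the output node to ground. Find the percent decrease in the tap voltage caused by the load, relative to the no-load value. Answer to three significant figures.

The divider's output (Thévenin) resistance is R₁‖R₂ = 2.906 kΩ.
Fractional drop under load = R_th/(R_th + R_L) = 2.906 / (2.906 + 89.3) = 0.03151.
So the output falls by 3.15 %.

3.15 %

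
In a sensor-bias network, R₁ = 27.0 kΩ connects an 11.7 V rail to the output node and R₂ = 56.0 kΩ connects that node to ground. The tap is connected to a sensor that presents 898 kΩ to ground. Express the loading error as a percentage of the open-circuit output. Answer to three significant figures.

1.99 %

The divider's output (Thévenin) resistance is R₁‖R₂ = 18.22 kΩ.
Fractional drop under load = R_th/(R_th + R_L) = 18.22 / (18.22 + 898) = 0.01988.
So the output falls by 1.99 %.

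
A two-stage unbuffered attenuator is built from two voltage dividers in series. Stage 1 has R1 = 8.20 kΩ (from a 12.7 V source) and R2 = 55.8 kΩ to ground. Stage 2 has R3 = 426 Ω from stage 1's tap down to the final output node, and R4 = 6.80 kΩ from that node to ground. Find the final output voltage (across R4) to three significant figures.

Stage 2 presents R3+R4 = 7226 Ω as a load on stage 1's tap.
Stage 1's lower leg becomes R2‖(R3+R4) = 6398 Ω, so V_mid = 12.7 × 6398/14600 = 5.566 V.
Stage 2 is itself unloaded: V_out = V_mid × R4/(R3+R4) = 5.566 × 6800/7226 = 5.24 V.

V_out ≈ 5.24 V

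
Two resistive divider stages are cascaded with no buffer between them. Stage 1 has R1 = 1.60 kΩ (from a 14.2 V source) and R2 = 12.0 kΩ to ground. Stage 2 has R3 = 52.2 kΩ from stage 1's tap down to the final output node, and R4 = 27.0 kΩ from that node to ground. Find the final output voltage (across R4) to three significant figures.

Stage 2 presents R3+R4 = 79.20 kΩ as a load on stage 1's tap.
Stage 1's lower leg becomes R2‖(R3+R4) = 10.42 kΩ, so V_mid = 14.2 × 10.42/12.02 = 12.31 V.
Stage 2 is itself unloaded: V_out = V_mid × R4/(R3+R4) = 12.31 × 27.0/79.20 = 4.20 V.

V_out ≈ 4.20 V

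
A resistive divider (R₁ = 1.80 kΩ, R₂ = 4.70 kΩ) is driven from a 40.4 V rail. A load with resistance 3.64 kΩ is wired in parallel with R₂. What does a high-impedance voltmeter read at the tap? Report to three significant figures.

V_out ≈ 21.5 V

The load sits in parallel with R₂: R₂‖R_L = (4.70 × 3.64) / (4.70 + 3.64) = 2.051 kΩ.
V_out = 40.4 × 2.051 / (1.80 + 2.051) = 40.4 × 2.051/3.851 = 21.5 V.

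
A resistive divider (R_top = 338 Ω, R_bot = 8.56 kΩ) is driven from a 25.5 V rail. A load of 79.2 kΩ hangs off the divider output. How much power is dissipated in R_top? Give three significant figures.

P ≈ 3.38 mW

Total resistance from the source is R_top + (R_bot‖R_L) = 8063 Ω, so I = 25.5/8063 Ω = 3.163 mA.
P = I²·R_top = (3.163 mA)² × 338 Ω = 3.38 mW.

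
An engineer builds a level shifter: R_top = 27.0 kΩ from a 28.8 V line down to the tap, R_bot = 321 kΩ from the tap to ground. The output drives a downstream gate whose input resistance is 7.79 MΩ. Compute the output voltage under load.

The load sits in parallel with R_bot: R_bot‖R_L = (321 × 7790) / (321 + 7790) = 308.3 kΩ.
V_out = 28.8 × 308.3 / (27.0 + 308.3) = 28.8 × 308.3/335.3 = 26.5 V.
(Unloaded it would have been 26.6 V.)

V_out ≈ 26.5 V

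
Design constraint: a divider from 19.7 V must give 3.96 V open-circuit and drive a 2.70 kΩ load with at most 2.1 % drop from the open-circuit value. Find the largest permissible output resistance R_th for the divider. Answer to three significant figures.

Loading drop = R_th/(R_th + R_L) ≤ 0.0210, so R_th ≤ R_L · ε/(1−ε) = 2.70 kΩ × 0.0210/0.9790 = 57.9 Ω.
(Any R1, R2 with R2/(R1+R2) = 0.201 and R1‖R2 ≤ 57.9 Ω will meet the spec.)

R_th ≤ 57.9 Ω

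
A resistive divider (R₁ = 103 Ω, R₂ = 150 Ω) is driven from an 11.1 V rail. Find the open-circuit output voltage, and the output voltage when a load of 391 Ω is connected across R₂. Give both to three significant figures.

Open-circuit: V = 11.1 × 150/(103 + 150) = 6.58 V.
With the load, R₂ becomes R₂‖R_L = 108.4 Ω, so V = 11.1 × 108.4/211.4 = 5.69 V.

Unloaded: 6.58 V; loaded: 5.69 V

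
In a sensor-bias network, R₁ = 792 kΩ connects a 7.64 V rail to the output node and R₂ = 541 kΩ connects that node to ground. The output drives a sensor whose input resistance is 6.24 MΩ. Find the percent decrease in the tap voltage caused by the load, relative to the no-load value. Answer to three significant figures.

The divider's output (Thévenin) resistance is R₁‖R₂ = 321.4 kΩ.
Fractional drop under load = R_th/(R_th + R_L) = 321.4 / (321.4 + 6240) = 0.04899.
So the output falls by 4.90 %.

4.90 %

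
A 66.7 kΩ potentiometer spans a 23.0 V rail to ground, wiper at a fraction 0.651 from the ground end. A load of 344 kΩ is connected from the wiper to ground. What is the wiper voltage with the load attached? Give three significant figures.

The wiper splits the pot into (1−α)R = 23.28 kΩ above and αR = 43.42 kΩ below.
Lower section ‖ load = 38.56 kΩ.
V_wiper = 23.0 × 38.56/(23.28 + 38.56) = 14.3 V.

V ≈ 14.3 V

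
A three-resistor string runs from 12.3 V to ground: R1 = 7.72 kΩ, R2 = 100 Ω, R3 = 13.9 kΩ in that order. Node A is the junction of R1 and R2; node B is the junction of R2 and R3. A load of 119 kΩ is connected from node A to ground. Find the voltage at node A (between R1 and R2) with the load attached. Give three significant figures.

Below node A the series string R2+R3 = 14000 Ω sits in parallel with the 119000 Ω load: 12530 Ω.
V_A = 12.3 × 12530/(7720 + 12530) = 7.61 V.

V ≈ 7.61 V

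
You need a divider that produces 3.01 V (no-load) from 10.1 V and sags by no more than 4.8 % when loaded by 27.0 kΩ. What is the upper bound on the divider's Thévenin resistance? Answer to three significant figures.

Loading drop = R_th/(R_th + R_L) ≤ 0.0480, so R_th ≤ R_L · ε/(1−ε) = 27.0 kΩ × 0.0480/0.9520 = 1.36 kΩ.

R_th ≤ 1.36 kΩ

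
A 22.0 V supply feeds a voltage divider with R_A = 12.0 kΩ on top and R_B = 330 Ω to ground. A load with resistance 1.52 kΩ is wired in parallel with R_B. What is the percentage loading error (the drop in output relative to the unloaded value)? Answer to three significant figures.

17.4 %

Unloaded V = 22.0 × 330/12330 = 0.5888 V.
Loaded: R_B‖R_L = 271.1 Ω, giving V = 22.0 × 271.1/12270 = 0.4861 V.
Drop = (0.5888 − 0.4861) / 0.5888 = 17.4 %.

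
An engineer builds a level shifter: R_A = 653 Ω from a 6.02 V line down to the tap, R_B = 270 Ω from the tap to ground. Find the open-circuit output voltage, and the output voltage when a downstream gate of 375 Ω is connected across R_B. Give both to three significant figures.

Unloaded: 1.76 V; loaded: 1.17 V

Open-circuit: V = 6.02 × 270/(653 + 270) = 1.76 V.
With the load, R_B becomes R_B‖R_L = 157.0 Ω, so V = 6.02 × 157.0/810.0 = 1.17 V.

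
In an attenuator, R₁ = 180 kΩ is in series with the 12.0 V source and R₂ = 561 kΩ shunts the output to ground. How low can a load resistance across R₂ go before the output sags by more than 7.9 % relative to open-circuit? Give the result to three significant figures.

R_L(min) ≈ 1.59 MΩ

Output resistance R_th = R₁‖R₂ = (180 × 561)/741.0 = 136.3 kΩ.
The fractional drop is R_th/(R_th + R_L); requiring this ≤ 0.0790 gives R_L ≥ R_th(1/0.0790 − 1) = 136.3 × 11.66 = 1.59 MΩ.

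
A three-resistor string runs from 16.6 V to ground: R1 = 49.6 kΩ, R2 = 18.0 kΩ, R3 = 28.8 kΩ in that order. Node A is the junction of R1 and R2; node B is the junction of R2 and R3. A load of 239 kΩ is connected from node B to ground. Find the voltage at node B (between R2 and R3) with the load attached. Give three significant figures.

V ≈ 4.57 V

At node B, R3 is in parallel with the load: R3‖R_L = 25.70 kΩ.
Below node A the resistance is R2 + (R3‖R_L) = 43.70 kΩ, so V_A = 16.6 × 43.70/93.30 = 7.775 V.
Then V_B = V_A × (R3‖R_L)/(R2 + R3‖R_L) = 7.775 × 25.70/43.70 = 4.57 V.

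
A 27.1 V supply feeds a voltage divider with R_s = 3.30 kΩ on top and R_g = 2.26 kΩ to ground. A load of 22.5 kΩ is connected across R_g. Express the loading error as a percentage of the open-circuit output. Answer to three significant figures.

5.63 %

The divider's output (Thévenin) resistance is R_s‖R_g = 1.341 kΩ.
Fractional drop under load = R_th/(R_th + R_L) = 1.341 / (1.341 + 22.5) = 0.05626.
So the output falls by 5.63 %.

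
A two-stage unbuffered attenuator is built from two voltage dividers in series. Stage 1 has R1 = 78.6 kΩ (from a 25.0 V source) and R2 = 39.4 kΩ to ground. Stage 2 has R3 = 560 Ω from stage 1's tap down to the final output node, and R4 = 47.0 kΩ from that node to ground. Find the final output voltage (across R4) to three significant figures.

V_out ≈ 5.32 V

Stage 2 presents R3+R4 = 47560 Ω as a load on stage 1's tap.
Stage 1's lower leg becomes R2‖(R3+R4) = 21550 Ω, so V_mid = 25.0 × 21550/100100 = 5.379 V.
Stage 2 is itself unloaded: V_out = V_mid × R4/(R3+R4) = 5.379 × 47000/47560 = 5.32 V.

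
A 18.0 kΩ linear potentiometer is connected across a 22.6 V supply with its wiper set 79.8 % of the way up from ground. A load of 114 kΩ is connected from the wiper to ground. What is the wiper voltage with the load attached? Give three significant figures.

V ≈ 17.6 V

The wiper splits the pot into (1−α)R = 3.636 kΩ above and αR = 14.36 kΩ below.
Lower section ‖ load = 12.76 kΩ.
V_wiper = 22.6 × 12.76/(3.636 + 12.76) = 17.6 V.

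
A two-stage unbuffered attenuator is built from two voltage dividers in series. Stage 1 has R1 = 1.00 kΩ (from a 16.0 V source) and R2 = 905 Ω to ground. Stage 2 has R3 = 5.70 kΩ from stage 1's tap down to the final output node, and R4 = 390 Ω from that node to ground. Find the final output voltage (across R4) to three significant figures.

V_out ≈ 0.452 V

Stage 2 presents R3+R4 = 6090 Ω as a load on stage 1's tap.
Stage 1's lower leg becomes R2‖(R3+R4) = 787.9 Ω, so V_mid = 16.0 × 787.9/1788 = 7.051 V.
Stage 2 is itself unloaded: V_out = V_mid × R4/(R3+R4) = 7.051 × 390/6090 = 0.452 V.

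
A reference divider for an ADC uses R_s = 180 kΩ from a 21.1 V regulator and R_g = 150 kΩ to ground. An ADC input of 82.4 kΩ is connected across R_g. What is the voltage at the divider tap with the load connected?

V_out ≈ 4.81 V

The load sits in parallel with R_g: R_g‖R_L = (150 × 82.4) / (150 + 82.4) = 53.18 kΩ.
V_out = 21.1 × 53.18 / (180 + 53.18) = 21.1 × 53.18/233.2 = 4.81 V.
(Unloaded it would have been 9.59 V.)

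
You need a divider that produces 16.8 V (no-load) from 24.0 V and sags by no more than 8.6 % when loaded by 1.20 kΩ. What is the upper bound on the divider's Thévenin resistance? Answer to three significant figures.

Loading drop = R_th/(R_th + R_L) ≤ 0.0860, so R_th ≤ R_L · ε/(1−ε) = 1.20 kΩ × 0.0860/0.9140 = 113 Ω.
(Any R1, R2 with R2/(R1+R2) = 0.700 and R1‖R2 ≤ 113 Ω will meet the spec.)

R_th ≤ 113 Ω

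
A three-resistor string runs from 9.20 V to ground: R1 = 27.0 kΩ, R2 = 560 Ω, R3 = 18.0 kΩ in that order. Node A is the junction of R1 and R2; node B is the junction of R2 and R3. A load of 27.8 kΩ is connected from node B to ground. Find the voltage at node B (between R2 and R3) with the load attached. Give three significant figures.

V ≈ 2.61 V

At node B, R3 is in parallel with the load: R3‖R_L = 10930 Ω.
Below node A the resistance is R2 + (R3‖R_L) = 11490 Ω, so V_A = 9.20 × 11490/38490 = 2.746 V.
Then V_B = V_A × (R3‖R_L)/(R2 + R3‖R_L) = 2.746 × 10930/11490 = 2.61 V.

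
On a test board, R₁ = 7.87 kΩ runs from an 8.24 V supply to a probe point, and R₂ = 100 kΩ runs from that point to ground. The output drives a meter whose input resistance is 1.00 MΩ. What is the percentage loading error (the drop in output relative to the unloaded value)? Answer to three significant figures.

0.724 %

The divider's output (Thévenin) resistance is R₁‖R₂ = 7.296 kΩ.
Fractional drop under load = R_th/(R_th + R_L) = 7.296 / (7.296 + 1000) = 0.007243.
So the output falls by 0.724 %.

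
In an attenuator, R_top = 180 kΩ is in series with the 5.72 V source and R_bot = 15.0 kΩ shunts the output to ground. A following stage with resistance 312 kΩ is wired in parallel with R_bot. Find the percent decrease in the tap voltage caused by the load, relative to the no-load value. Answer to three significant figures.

4.25 %

The divider's output (Thévenin) resistance is R_top‖R_bot = 13.85 kΩ.
Fractional drop under load = R_th/(R_th + R_L) = 13.85 / (13.85 + 312) = 0.04249.
So the output falls by 4.25 %.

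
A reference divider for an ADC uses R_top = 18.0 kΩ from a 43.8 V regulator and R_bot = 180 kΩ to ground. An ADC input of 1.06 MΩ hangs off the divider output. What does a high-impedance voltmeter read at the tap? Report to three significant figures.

V_out ≈ 39.2 V

The load sits in parallel with R_bot: R_bot‖R_L = (180 × 1060) / (180 + 1060) = 153.9 kΩ.
V_out = 43.8 × 153.9 / (18.0 + 153.9) = 43.8 × 153.9/171.9 = 39.2 V.
(Unloaded it would have been 39.8 V.)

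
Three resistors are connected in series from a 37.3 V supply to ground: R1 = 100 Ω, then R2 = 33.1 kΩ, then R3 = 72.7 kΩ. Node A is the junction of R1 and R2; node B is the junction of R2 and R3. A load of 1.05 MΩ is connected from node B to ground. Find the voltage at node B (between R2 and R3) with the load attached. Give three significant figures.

At node B, R3 is in parallel with the load: R3‖R_L = 67990 Ω.
Below node A the resistance is R2 + (R3‖R_L) = 101100 Ω, so V_A = 37.3 × 101100/101200 = 37.26 V.
Then V_B = V_A × (R3‖R_L)/(R2 + R3‖R_L) = 37.26 × 67990/101100 = 25.1 V.

V ≈ 25.1 V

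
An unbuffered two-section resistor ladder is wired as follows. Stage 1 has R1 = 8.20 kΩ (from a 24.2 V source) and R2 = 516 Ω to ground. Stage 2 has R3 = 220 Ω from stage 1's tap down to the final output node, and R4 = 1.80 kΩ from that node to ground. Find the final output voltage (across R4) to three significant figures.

V_out ≈ 1.03 V

Stage 2 presents R3+R4 = 2020 Ω as a load on stage 1's tap.
Stage 1's lower leg becomes R2‖(R3+R4) = 411.0 Ω, so V_mid = 24.2 × 411.0/8611 = 1.155 V.
Stage 2 is itself unloaded: V_out = V_mid × R4/(R3+R4) = 1.155 × 1800/2020 = 1.03 V.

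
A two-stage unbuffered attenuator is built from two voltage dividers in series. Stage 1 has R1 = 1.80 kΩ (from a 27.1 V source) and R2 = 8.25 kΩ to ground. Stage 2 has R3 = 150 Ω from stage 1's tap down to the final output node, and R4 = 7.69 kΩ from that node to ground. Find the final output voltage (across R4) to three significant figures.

Stage 2 presents R3+R4 = 7840 Ω as a load on stage 1's tap.
Stage 1's lower leg becomes R2‖(R3+R4) = 4020 Ω, so V_mid = 27.1 × 4020/5820 = 18.72 V.
Stage 2 is itself unloaded: V_out = V_mid × R4/(R3+R4) = 18.72 × 7690/7840 = 18.4 V.

V_out ≈ 18.4 V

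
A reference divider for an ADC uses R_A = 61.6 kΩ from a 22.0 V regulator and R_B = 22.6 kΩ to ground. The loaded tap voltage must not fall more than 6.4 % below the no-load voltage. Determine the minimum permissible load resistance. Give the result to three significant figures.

Output resistance R_th = R_A‖R_B = (61.6 × 22.6)/84.20 = 16.53 kΩ.
The fractional drop is R_th/(R_th + R_L); requiring this ≤ 0.0640 gives R_L ≥ R_th(1/0.0640 − 1) = 16.53 × 14.62 = 242 kΩ.

R_L(min) ≈ 242 kΩ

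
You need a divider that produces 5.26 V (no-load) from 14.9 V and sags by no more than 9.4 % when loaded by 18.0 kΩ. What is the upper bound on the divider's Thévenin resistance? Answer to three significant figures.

Loading drop = R_th/(R_th + R_L) ≤ 0.0940, so R_th ≤ R_L · ε/(1−ε) = 18.0 kΩ × 0.0940/0.9060 = 1.87 kΩ.

R_th ≤ 1.87 kΩ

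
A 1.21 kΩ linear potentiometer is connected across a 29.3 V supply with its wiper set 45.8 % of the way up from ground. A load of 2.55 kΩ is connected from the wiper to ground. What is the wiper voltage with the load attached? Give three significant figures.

V ≈ 12.0 V

The wiper splits the pot into (1−α)R = 655.8 Ω above and αR = 554.2 Ω below.
Lower section ‖ load = 455.2 Ω.
V_wiper = 29.3 × 455.2/(655.8 + 455.2) = 12.0 V.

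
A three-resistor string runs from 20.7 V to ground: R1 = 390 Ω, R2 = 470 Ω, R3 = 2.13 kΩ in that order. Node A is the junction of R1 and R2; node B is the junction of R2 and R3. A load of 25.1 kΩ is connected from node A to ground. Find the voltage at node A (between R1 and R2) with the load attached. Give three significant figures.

Below node A the series string R2+R3 = 2600 Ω sits in parallel with the 25100 Ω load: 2356 Ω.
V_A = 20.7 × 2356/(390 + 2356) = 17.8 V.

V ≈ 17.8 V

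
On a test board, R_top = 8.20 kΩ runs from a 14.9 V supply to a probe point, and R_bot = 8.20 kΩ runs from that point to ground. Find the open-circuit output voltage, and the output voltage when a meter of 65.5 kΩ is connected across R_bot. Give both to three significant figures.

Open-circuit: V = 14.9 × 8.20/(8.20 + 8.20) = 7.45 V.
With the load, R_bot becomes R_bot‖R_L = 7.288 kΩ, so V = 14.9 × 7.288/15.49 = 7.01 V.

Unloaded: 7.45 V; loaded: 7.01 V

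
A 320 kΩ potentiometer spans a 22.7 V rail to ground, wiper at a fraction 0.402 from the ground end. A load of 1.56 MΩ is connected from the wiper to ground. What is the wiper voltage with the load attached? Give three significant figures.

The wiper splits the pot into (1−α)R = 191.4 kΩ above and αR = 128.6 kΩ below.
Lower section ‖ load = 118.8 kΩ.
V_wiper = 22.7 × 118.8/(191.4 + 118.8) = 8.70 V.

V ≈ 8.70 V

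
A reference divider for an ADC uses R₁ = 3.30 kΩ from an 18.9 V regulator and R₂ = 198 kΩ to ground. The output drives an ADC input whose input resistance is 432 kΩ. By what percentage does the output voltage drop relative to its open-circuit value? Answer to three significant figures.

The divider's output (Thévenin) resistance is R₁‖R₂ = 3.246 kΩ.
Fractional drop under load = R_th/(R_th + R_L) = 3.246 / (3.246 + 432) = 0.007458.
So the output falls by 0.746 %.

0.746 %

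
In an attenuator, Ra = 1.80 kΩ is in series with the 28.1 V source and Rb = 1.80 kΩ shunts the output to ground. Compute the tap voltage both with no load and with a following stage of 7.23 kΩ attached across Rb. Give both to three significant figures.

Open-circuit: V = 28.1 × 1.80/(1.80 + 1.80) = 14.1 V.
With the load, Rb becomes Rb‖R_L = 1.441 kΩ, so V = 28.1 × 1.441/3.241 = 12.5 V.

Unloaded: 14.1 V; loaded: 12.5 V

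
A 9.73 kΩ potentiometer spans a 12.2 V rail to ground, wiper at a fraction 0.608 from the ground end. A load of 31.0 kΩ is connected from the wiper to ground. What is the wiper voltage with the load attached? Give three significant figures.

The wiper splits the pot into (1−α)R = 3.814 kΩ above and αR = 5.916 kΩ below.
Lower section ‖ load = 4.968 kΩ.
V_wiper = 12.2 × 4.968/(3.814 + 4.968) = 6.90 V.

V ≈ 6.90 V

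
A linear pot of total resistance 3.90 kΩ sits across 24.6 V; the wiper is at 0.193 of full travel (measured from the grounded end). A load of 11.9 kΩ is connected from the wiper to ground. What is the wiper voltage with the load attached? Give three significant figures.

The wiper splits the pot into (1−α)R = 3147 Ω above and αR = 752.7 Ω below.
Lower section ‖ load = 707.9 Ω.
V_wiper = 24.6 × 707.9/(3147 + 707.9) = 4.52 V.

V ≈ 4.52 V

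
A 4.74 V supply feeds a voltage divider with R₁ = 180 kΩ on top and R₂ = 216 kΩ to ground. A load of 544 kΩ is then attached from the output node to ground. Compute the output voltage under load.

V_out ≈ 2.19 V

The load sits in parallel with R₂: R₂‖R_L = (216 × 544) / (216 + 544) = 154.6 kΩ.
V_out = 4.74 × 154.6 / (180 + 154.6) = 4.74 × 154.6/334.6 = 2.19 V.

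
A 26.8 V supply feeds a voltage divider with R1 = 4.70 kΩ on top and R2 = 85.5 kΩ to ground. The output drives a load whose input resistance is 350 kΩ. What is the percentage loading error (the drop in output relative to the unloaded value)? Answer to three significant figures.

The divider's output (Thévenin) resistance is R1‖R2 = 4.455 kΩ.
Fractional drop under load = R_th/(R_th + R_L) = 4.455 / (4.455 + 350) = 0.01257.
So the output falls by 1.26 %.

1.26 %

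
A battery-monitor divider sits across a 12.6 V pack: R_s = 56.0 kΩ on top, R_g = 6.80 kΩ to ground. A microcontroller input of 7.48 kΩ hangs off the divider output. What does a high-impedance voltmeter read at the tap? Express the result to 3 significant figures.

The load sits in parallel with R_g: R_g‖R_L = (6.80 × 7.48) / (6.80 + 7.48) = 3.562 kΩ.
V_out = 12.6 × 3.562 / (56.0 + 3.562) = 12.6 × 3.562/59.56 = 0.754 V.
(Unloaded it would have been 1.36 V.)

V_out ≈ 0.754 V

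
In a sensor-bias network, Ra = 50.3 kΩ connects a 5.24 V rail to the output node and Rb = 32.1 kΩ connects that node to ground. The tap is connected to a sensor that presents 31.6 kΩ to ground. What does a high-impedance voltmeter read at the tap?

V_out ≈ 1.26 V

The load sits in parallel with Rb: Rb‖R_L = (32.1 × 31.6) / (32.1 + 31.6) = 15.92 kΩ.
V_out = 5.24 × 15.92 / (50.3 + 15.92) = 5.24 × 15.92/66.22 = 1.26 V.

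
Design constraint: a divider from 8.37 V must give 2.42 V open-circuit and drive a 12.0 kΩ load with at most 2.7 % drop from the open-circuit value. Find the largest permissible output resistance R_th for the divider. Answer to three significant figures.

R_th ≤ 333 Ω

Loading drop = R_th/(R_th + R_L) ≤ 0.0270, so R_th ≤ R_L · ε/(1−ε) = 12.0 kΩ × 0.0270/0.9730 = 333 Ω.
(Any R1, R2 with R2/(R1+R2) = 0.289 and R1‖R2 ≤ 333 Ω will meet the spec.)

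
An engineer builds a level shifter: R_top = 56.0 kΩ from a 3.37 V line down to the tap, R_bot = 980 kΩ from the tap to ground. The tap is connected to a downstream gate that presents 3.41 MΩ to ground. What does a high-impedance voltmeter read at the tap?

V_out ≈ 3.14 V

The load sits in parallel with R_bot: R_bot‖R_L = (980 × 3410) / (980 + 3410) = 761.2 kΩ.
V_out = 3.37 × 761.2 / (56.0 + 761.2) = 3.37 × 761.2/817.2 = 3.14 V.
(Unloaded it would have been 3.19 V.)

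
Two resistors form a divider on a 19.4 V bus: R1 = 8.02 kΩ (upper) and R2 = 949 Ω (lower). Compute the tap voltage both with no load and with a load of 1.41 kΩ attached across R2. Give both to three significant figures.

Open-circuit: V = 19.4 × 949/(8020 + 949) = 2.05 V.
With the load, R2 becomes R2‖R_L = 567.2 Ω, so V = 19.4 × 567.2/8587 = 1.28 V.

Unloaded: 2.05 V; loaded: 1.28 V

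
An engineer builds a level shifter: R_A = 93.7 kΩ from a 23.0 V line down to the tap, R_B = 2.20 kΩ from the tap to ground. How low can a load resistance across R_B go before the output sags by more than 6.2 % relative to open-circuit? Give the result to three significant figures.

R_L(min) ≈ 32.5 kΩ

Output resistance R_th = R_A‖R_B = (93.7 × 2.20)/95.90 = 2.150 kΩ.
The fractional drop is R_th/(R_th + R_L); requiring this ≤ 0.0620 gives R_L ≥ R_th(1/0.0620 − 1) = 2.150 × 15.13 = 32.5 kΩ.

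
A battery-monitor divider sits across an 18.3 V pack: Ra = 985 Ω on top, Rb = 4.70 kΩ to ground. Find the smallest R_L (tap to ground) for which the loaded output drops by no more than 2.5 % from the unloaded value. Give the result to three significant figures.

Output resistance R_th = Ra‖Rb = (985 × 4700)/5685 = 814.3 Ω.
The fractional drop is R_th/(R_th + R_L); requiring this ≤ 0.0250 gives R_L ≥ R_th(1/0.0250 − 1) = 814.3 × 39.00 = 31.8 kΩ.

R_L(min) ≈ 31.8 kΩ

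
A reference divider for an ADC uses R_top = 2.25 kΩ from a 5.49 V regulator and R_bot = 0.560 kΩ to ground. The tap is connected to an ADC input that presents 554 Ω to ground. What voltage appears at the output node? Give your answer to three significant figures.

V_out ≈ 0.605 V

The load sits in parallel with R_bot: R_bot‖R_L = (560 × 554) / (560 + 554) = 278.5 Ω.
V_out = 5.49 × 278.5 / (2250 + 278.5) = 5.49 × 278.5/2528 = 0.605 V.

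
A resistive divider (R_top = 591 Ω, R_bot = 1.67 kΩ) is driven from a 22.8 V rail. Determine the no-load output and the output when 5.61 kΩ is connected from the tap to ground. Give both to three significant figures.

Open-circuit: V = 22.8 × 1670/(591 + 1670) = 16.8 V.
With the load, R_bot becomes R_bot‖R_L = 1287 Ω, so V = 22.8 × 1287/1878 = 15.6 V.

Unloaded: 16.8 V; loaded: 15.6 V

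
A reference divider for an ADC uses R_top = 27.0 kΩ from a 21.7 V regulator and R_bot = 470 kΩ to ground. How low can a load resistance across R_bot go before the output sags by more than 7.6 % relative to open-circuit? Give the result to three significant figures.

R_L(min) ≈ 310 kΩ

Output resistance R_th = R_top‖R_bot = (27.0 × 470)/497.0 = 25.53 kΩ.
The fractional drop is R_th/(R_th + R_L); requiring this ≤ 0.0760 gives R_L ≥ R_th(1/0.0760 − 1) = 25.53 × 12.16 = 310 kΩ.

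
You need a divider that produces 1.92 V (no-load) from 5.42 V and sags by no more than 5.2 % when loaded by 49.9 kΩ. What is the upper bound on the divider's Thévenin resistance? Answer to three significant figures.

R_th ≤ 2.74 kΩ

Loading drop = R_th/(R_th + R_L) ≤ 0.0520, so R_th ≤ R_L · ε/(1−ε) = 49.9 kΩ × 0.0520/0.9480 = 2.74 kΩ.
(Any R1, R2 with R2/(R1+R2) = 0.354 and R1‖R2 ≤ 2.74 kΩ will meet the spec.)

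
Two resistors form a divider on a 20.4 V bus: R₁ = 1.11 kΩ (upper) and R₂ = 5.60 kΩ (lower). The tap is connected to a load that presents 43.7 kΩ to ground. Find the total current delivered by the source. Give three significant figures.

I ≈ 3.36 mA

R₂‖R_L = 4.964 kΩ, so the source sees R₁ + R₂‖R_L = 6.074 kΩ.
I = 20.4 V / 6.074 kΩ = 3.36 mA.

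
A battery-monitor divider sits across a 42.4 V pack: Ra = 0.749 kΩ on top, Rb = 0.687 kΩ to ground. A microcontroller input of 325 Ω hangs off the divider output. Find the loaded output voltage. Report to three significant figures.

The load sits in parallel with Rb: Rb‖R_L = (687 × 325) / (687 + 325) = 220.6 Ω.
V_out = 42.4 × 220.6 / (749 + 220.6) = 42.4 × 220.6/969.6 = 9.65 V.

V_out ≈ 9.65 V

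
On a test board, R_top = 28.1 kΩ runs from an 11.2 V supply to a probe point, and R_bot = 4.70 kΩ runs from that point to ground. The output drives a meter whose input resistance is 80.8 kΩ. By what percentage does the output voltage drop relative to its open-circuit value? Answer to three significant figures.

The divider's output (Thévenin) resistance is R_top‖R_bot = 4.027 kΩ.
Fractional drop under load = R_th/(R_th + R_L) = 4.027 / (4.027 + 80.8) = 0.04747.
So the output falls by 4.75 %.

4.75 %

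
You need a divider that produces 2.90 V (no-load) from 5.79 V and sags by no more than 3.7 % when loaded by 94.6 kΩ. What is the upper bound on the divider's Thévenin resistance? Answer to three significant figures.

Loading drop = R_th/(R_th + R_L) ≤ 0.0370, so R_th ≤ R_L · ε/(1−ε) = 94.6 kΩ × 0.0370/0.9630 = 3.63 kΩ.
(Any R1, R2 with R2/(R1+R2) = 0.501 and R1‖R2 ≤ 3.63 kΩ will meet the spec.)

R_th ≤ 3.63 kΩ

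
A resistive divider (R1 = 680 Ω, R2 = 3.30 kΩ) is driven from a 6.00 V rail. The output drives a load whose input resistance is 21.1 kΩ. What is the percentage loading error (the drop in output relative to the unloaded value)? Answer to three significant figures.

2.60 %

The divider's output (Thévenin) resistance is R1‖R2 = 563.8 Ω.
Fractional drop under load = R_th/(R_th + R_L) = 563.8 / (563.8 + 21100) = 0.02603.
So the output falls by 2.60 %.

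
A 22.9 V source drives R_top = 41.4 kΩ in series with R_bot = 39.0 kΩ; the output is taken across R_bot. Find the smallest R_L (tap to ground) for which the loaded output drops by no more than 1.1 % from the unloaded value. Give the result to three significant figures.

R_L(min) ≈ 1.81 MΩ

Output resistance R_th = R_top‖R_bot = (41.4 × 39.0)/80.40 = 20.08 kΩ.
The fractional drop is R_th/(R_th + R_L); requiring this ≤ 0.0110 gives R_L ≥ R_th(1/0.0110 − 1) = 20.08 × 89.91 = 1.81 MΩ.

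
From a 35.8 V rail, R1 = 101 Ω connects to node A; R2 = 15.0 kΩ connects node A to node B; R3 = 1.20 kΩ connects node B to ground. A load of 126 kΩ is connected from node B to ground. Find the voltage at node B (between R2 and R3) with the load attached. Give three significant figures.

V ≈ 2.61 V

At node B, R3 is in parallel with the load: R3‖R_L = 1189 Ω.
Below node A the resistance is R2 + (R3‖R_L) = 16190 Ω, so V_A = 35.8 × 16190/16290 = 35.58 V.
Then V_B = V_A × (R3‖R_L)/(R2 + R3‖R_L) = 35.58 × 1189/16190 = 2.61 V.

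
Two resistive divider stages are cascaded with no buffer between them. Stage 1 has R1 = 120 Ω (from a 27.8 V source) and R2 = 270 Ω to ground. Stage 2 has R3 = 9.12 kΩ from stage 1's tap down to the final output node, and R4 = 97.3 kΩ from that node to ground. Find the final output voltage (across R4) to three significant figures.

Stage 2 presents R3+R4 = 106400 Ω as a load on stage 1's tap.
Stage 1's lower leg becomes R2‖(R3+R4) = 269.3 Ω, so V_mid = 27.8 × 269.3/389.3 = 19.23 V.
Stage 2 is itself unloaded: V_out = V_mid × R4/(R3+R4) = 19.23 × 97300/106400 = 17.6 V.

V_out ≈ 17.6 V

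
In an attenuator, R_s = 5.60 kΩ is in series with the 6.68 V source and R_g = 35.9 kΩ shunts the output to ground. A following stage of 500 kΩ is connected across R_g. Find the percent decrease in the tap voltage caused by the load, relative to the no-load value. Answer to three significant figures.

0.960 %

The divider's output (Thévenin) resistance is R_s‖R_g = 4.844 kΩ.
Fractional drop under load = R_th/(R_th + R_L) = 4.844 / (4.844 + 500) = 0.009596.
So the output falls by 0.960 %.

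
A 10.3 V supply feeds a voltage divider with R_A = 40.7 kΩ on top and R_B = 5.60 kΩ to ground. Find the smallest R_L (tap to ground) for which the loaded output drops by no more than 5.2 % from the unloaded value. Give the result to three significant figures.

R_L(min) ≈ 89.7 kΩ

Output resistance R_th = R_A‖R_B = (40.7 × 5.60)/46.30 = 4.923 kΩ.
The fractional drop is R_th/(R_th + R_L); requiring this ≤ 0.0520 gives R_L ≥ R_th(1/0.0520 − 1) = 4.923 × 18.23 = 89.7 kΩ.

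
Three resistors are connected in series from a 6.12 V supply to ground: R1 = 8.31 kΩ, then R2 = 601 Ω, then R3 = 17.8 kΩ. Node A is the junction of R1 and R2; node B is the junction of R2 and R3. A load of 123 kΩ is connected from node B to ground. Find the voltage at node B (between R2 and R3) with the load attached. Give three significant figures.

V ≈ 3.89 V

At node B, R3 is in parallel with the load: R3‖R_L = 15550 Ω.
Below node A the resistance is R2 + (R3‖R_L) = 16150 Ω, so V_A = 6.12 × 16150/24460 = 4.041 V.
Then V_B = V_A × (R3‖R_L)/(R2 + R3‖R_L) = 4.041 × 15550/16150 = 3.89 V.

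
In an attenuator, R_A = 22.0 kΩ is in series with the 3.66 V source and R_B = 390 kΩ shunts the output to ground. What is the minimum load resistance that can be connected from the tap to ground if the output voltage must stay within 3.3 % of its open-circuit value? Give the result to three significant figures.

Output resistance R_th = R_A‖R_B = (22.0 × 390)/412.0 = 20.83 kΩ.
The fractional drop is R_th/(R_th + R_L); requiring this ≤ 0.0330 gives R_L ≥ R_th(1/0.0330 − 1) = 20.83 × 29.30 = 610 kΩ.

R_L(min) ≈ 610 kΩ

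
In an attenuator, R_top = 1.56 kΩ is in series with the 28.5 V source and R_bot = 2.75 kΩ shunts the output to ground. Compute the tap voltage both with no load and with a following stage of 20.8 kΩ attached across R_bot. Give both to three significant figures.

Unloaded: 18.2 V; loaded: 17.4 V

Open-circuit: V = 28.5 × 2.75/(1.56 + 2.75) = 18.2 V.
With the load, R_bot becomes R_bot‖R_L = 2.429 kΩ, so V = 28.5 × 2.429/3.989 = 17.4 V.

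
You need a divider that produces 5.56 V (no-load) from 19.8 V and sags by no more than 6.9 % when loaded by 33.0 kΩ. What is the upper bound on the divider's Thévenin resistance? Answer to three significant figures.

R_th ≤ 2.45 kΩ

Loading drop = R_th/(R_th + R_L) ≤ 0.0690, so R_th ≤ R_L · ε/(1−ε) = 33.0 kΩ × 0.0690/0.9310 = 2.45 kΩ.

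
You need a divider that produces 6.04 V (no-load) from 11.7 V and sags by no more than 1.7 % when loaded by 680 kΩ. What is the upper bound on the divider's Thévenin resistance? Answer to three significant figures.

Loading drop = R_th/(R_th + R_L) ≤ 0.0170, so R_th ≤ R_L · ε/(1−ε) = 680 kΩ × 0.0170/0.9830 = 11.8 kΩ.
(Any R1, R2 with R2/(R1+R2) = 0.516 and R1‖R2 ≤ 11.8 kΩ will meet the spec.)

R_th ≤ 11.8 kΩ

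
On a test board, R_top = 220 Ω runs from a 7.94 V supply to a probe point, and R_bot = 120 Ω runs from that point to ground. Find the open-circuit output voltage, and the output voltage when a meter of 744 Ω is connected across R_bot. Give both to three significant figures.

Unloaded: 2.80 V; loaded: 2.54 V

Open-circuit: V = 7.94 × 120/(220 + 120) = 2.80 V.
With the load, R_bot becomes R_bot‖R_L = 103.3 Ω, so V = 7.94 × 103.3/323.3 = 2.54 V.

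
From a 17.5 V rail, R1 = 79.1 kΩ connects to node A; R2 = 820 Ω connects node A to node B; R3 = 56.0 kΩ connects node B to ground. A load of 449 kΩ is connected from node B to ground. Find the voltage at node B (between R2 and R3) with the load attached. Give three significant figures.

V ≈ 6.72 V

At node B, R3 is in parallel with the load: R3‖R_L = 49790 Ω.
Below node A the resistance is R2 + (R3‖R_L) = 50610 Ω, so V_A = 17.5 × 50610/129700 = 6.828 V.
Then V_B = V_A × (R3‖R_L)/(R2 + R3‖R_L) = 6.828 × 49790/50610 = 6.72 V.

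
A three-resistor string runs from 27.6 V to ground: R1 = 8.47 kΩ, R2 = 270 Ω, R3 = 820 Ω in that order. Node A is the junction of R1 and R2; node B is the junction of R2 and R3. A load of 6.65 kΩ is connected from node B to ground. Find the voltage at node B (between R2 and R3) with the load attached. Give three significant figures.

At node B, R3 is in parallel with the load: R3‖R_L = 730.0 Ω.
Below node A the resistance is R2 + (R3‖R_L) = 1000 Ω, so V_A = 27.6 × 1000/9470 = 2.914 V.
Then V_B = V_A × (R3‖R_L)/(R2 + R3‖R_L) = 2.914 × 730.0/1000 = 2.13 V.

V ≈ 2.13 V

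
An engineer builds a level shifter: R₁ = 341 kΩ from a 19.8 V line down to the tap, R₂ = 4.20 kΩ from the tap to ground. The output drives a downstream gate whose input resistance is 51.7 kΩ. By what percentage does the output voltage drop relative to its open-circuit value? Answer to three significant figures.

7.43 %

The divider's output (Thévenin) resistance is R₁‖R₂ = 4.149 kΩ.
Fractional drop under load = R_th/(R_th + R_L) = 4.149 / (4.149 + 51.7) = 0.07429.
So the output falls by 7.43 %.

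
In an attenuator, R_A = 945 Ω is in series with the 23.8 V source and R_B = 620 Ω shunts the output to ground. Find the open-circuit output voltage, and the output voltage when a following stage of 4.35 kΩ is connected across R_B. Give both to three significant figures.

Unloaded: 9.43 V; loaded: 8.68 V

Open-circuit: V = 23.8 × 620/(945 + 620) = 9.43 V.
With the load, R_B becomes R_B‖R_L = 542.7 Ω, so V = 23.8 × 542.7/1488 = 8.68 V.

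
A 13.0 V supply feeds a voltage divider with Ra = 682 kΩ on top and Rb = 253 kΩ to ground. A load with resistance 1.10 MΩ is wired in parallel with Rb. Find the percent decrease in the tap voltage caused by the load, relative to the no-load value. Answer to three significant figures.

14.4 %

Unloaded V = 13.0 × 253/935.0 = 3.5176 V.
Loaded: Rb‖R_L = 205.7 kΩ, giving V = 13.0 × 205.7/887.7 = 3.0123 V.
Drop = (3.5176 − 3.0123) / 3.5176 = 14.4 %.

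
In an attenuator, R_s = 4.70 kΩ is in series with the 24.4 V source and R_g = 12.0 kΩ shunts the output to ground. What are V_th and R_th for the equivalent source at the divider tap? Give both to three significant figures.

V_th = 17.5 V, R_th = 3.38 kΩ

V_th is the open-circuit tap voltage: 24.4 × 12.0/(4.70 + 12.0) = 17.5 V.
With the supply zeroed, R_s and R_g appear in parallel from the tap: R_th = R_s‖R_g = (4.70 × 12.0)/16.70 = 3.38 kΩ.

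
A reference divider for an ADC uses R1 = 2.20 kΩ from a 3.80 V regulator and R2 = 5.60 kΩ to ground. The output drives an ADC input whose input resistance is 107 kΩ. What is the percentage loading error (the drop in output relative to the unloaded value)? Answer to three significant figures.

The divider's output (Thévenin) resistance is R1‖R2 = 1.579 kΩ.
Fractional drop under load = R_th/(R_th + R_L) = 1.579 / (1.579 + 107) = 0.01455.
So the output falls by 1.45 %.

1.45 %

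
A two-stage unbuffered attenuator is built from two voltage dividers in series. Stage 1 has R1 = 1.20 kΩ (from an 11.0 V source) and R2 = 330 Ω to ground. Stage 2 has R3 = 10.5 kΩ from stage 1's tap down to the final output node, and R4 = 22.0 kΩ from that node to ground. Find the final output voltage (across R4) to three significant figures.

V_out ≈ 1.59 V

Stage 2 presents R3+R4 = 32500 Ω as a load on stage 1's tap.
Stage 1's lower leg becomes R2‖(R3+R4) = 326.7 Ω, so V_mid = 11.0 × 326.7/1527 = 2.354 V.
Stage 2 is itself unloaded: V_out = V_mid × R4/(R3+R4) = 2.354 × 22000/32500 = 1.59 V.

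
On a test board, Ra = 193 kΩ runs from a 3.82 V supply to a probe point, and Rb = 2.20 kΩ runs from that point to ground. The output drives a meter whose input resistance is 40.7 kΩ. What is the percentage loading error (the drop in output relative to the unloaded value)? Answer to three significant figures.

5.07 %

The divider's output (Thévenin) resistance is Ra‖Rb = 2.175 kΩ.
Fractional drop under load = R_th/(R_th + R_L) = 2.175 / (2.175 + 40.7) = 0.05073.
So the output falls by 5.07 %.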